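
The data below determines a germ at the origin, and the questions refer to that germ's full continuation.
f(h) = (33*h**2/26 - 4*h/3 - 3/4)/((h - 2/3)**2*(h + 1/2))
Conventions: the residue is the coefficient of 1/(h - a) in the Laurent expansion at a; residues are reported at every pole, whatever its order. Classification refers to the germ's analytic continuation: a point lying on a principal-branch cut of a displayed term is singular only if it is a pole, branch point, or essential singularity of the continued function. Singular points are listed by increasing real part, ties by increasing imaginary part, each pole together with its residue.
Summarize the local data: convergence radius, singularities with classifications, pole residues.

Denominator factor (h - 2/3)^2: pole of order 2 at 2/3, modulus 2/3.
Denominator factor (h + 1/2): pole of order 1 at -1/2, modulus 1/2.
The radius of convergence is the smallest modulus among the singular points: 1/2.
At the order-1 pole -1/2 set g(h) = (h - (-1/2))*f(h) = (33*h**2/26 - 4*h/3 - 3/4)/(h - 2/3)**2.
Simple pole: residue = g(a) at a = -1/2, which is 219/1274.
At the order-2 pole 2/3 set g(h) = (h - (2/3))^2*f(h) = (33*h**2/26 - 4*h/3 - 3/4)/(h + 1/2).
Order-2 pole: residue = g'(a); g'(2/3) = 699/637, so the residue is 699/637.
List the singular points by increasing real part (a conjugate pair: the negative imaginary part first).

Radius of convergence at 0: 1/2.
At -1/2: a pole of order 1; residue 219/1274.
At 2/3: a pole of order 2; residue 699/637.


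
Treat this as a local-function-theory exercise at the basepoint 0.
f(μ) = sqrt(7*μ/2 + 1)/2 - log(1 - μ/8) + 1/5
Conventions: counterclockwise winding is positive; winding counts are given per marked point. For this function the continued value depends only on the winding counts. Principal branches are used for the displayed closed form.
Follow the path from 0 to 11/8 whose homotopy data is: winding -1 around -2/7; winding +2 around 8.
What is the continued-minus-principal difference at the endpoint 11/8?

The rational part is single-valued and drops out of the difference; each branch term changes only by its own monodromy.
(1/2)*sqrt(1 - μ/(-2/7)): winding -1 is odd, the square root flips sign, contributing -2*(1/2)*sqrt(1 - (11/8)/(-2/7)) = -2*(1/2)*sqrt(93/16) = -(1/4)*sqrt(93).
(-1)*log(1 - μ/(8)): each positive loop around 8 adds 2*pi*i to the log, so winding +2 contributes (-1)*(2)*2*pi*i = -(4)*pi*i.
Summing the contributions at μ = 11/8 gives (-(1/4)*sqrt(93)) - ((4)*pi)*i.

Continued minus principal equals (-(1/4)*sqrt(93)) - ((4)*pi)*i.


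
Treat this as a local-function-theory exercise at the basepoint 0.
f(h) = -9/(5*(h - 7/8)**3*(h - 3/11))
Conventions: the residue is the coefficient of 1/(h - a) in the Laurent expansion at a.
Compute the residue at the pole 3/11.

At the order-1 pole 3/11 set g(h) = (h - (3/11))*f(h) = -9/(5*(h - 7/8)**3).
Simple pole: residue = g(a) at a = 3/11, which is 6133248/744385.

The residue is 6133248/744385.


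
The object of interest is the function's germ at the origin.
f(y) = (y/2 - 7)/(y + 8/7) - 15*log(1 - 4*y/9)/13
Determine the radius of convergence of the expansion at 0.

The radius of convergence is 8/7.

Denominator factor (y + 8/7): pole of order 1 at -8/7, modulus 8/7.
Branch term (-15/13)*log(1 - y/(9/4)): its argument vanishes at y = 9/4, a logarithmic branch point, modulus 9/4.
The radius of convergence is the smallest modulus among the singular points: 8/7.


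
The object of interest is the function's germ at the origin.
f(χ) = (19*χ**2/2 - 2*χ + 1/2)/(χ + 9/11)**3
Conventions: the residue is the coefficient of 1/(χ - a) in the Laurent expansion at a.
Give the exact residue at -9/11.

The residue is 19/2.

At the order-3 pole -9/11 set g(χ) = (χ - (-9/11))^3*f(χ) = 19*χ**2/2 - 2*χ + 1/2.
Order-3 pole: residue = g''(a)/2; g''(-9/11) = 19, so the residue is 19/2.


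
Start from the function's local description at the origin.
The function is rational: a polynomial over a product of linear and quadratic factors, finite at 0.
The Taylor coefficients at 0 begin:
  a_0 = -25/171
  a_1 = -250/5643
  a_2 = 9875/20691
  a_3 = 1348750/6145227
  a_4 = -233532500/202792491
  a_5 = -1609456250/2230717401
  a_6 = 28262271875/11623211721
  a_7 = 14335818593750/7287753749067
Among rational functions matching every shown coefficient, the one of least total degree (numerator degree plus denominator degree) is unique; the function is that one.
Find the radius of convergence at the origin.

The radius of convergence is (1/5)*sqrt(15).

No rational of total degree below 4 reproduces all 8 coefficients; solving the [0/4] Pade equations on them gives f(ζ) = -1/(19*(ζ**2 - ζ/11 + 3/5)**2), whose expansion matches every shown term.
Denominator factor (ζ**2 - ζ/11 + 3/5)^2: discriminant -1447/605, complex-conjugate roots (1/22) + ((1/110)*sqrt(7235))*i and (1/22) - ((1/110)*sqrt(7235))*i; poles of order 2, moduli (1/5)*sqrt(15) and (1/5)*sqrt(15).
The radius of convergence is the smallest modulus among the singular points: (1/5)*sqrt(15).


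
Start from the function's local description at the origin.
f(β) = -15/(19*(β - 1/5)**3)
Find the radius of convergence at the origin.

The radius of convergence is 1/5.

Denominator factor (β - 1/5)^3: pole of order 3 at 1/5, modulus 1/5.
The radius of convergence is the smallest modulus among the singular points: 1/5.


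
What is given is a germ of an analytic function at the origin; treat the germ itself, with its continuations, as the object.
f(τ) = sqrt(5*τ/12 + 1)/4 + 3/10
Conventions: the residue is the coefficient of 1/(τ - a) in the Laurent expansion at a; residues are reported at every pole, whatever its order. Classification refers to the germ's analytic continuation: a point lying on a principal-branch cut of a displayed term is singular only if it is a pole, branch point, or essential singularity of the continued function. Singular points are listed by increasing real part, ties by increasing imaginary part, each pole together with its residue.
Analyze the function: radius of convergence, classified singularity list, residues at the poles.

Radius of convergence at 0: 12/5.
At -12/5: an algebraic (square-root) branch point.

Branch term (1/4)*sqrt(1 - τ/(-12/5)): its argument vanishes at τ = -12/5, a square-root branch point, modulus 12/5.
The radius of convergence is the smallest modulus among the singular points: 12/5.


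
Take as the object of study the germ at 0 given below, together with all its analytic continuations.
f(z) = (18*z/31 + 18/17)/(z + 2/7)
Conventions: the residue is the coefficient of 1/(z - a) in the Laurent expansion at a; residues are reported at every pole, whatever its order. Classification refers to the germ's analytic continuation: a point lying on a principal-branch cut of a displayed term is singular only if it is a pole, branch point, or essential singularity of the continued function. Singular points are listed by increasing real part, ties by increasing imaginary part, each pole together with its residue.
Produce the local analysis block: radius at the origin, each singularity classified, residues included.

Denominator factor (z + 2/7): pole of order 1 at -2/7, modulus 2/7.
The radius of convergence is the smallest modulus among the singular points: 2/7.
At the order-1 pole -2/7 set g(z) = (z - (-2/7))*f(z) = 18*z/31 + 18/17.
Simple pole: residue = g(a) at a = -2/7, which is 3294/3689.

Radius of convergence at 0: 2/7.
At -2/7: a pole of order 1; residue 3294/3689.


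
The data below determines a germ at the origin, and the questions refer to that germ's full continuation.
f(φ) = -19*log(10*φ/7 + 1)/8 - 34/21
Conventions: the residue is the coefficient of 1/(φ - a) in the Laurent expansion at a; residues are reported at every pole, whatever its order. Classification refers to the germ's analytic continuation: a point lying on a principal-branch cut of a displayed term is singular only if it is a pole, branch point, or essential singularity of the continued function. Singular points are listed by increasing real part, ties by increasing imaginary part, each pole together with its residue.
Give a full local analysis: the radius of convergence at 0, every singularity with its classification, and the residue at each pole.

Branch term (-19/8)*log(1 - φ/(-7/10)): its argument vanishes at φ = -7/10, a logarithmic branch point, modulus 7/10.
The radius of convergence is the smallest modulus among the singular points: 7/10.

Radius of convergence at 0: 7/10.
At -7/10: a logarithmic branch point.


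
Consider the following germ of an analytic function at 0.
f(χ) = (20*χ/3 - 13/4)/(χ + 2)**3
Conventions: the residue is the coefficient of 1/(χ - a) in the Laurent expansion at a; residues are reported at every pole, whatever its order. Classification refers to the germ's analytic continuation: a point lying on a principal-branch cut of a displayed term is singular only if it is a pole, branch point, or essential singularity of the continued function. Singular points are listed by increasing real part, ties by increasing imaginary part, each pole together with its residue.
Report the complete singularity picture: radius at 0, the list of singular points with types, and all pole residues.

Denominator factor (χ + 2)^3: pole of order 3 at -2, modulus 2.
The radius of convergence is the smallest modulus among the singular points: 2.
At the order-3 pole -2 set g(χ) = (χ - (-2))^3*f(χ) = 20*χ/3 - 13/4.
Order-3 pole: residue = g''(a)/2; g''(-2) = 0, so the residue is 0.

Radius of convergence at 0: 2.
At -2: a pole of order 3; residue 0.


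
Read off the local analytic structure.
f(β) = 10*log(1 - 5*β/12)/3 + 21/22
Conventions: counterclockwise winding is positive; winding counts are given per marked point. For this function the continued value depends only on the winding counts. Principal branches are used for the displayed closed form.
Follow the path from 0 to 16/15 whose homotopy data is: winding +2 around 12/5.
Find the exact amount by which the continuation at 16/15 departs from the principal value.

Continued minus principal equals (40/3)*pi*i.

The rational part is single-valued and drops out of the difference; each branch term changes only by its own monodromy.
(10/3)*log(1 - β/(12/5)): each positive loop around 12/5 adds 2*pi*i to the log, so winding +2 contributes (10/3)*(2)*2*pi*i = (40/3)*pi*i.
Summing the contributions at β = 16/15 gives (40/3)*pi*i.


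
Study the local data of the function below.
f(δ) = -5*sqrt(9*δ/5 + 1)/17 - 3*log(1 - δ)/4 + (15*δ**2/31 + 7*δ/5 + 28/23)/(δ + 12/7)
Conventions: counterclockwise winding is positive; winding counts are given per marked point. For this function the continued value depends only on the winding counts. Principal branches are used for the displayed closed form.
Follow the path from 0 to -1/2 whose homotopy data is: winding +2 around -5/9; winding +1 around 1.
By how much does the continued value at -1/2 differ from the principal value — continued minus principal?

Continued minus principal equals -(3/2)*pi*i.

The rational part is single-valued and drops out of the difference; each branch term changes only by its own monodromy.
(-5/17)*sqrt(1 - δ/(-5/9)): winding +2 is even, the square root returns to the same sheet, contribution 0.
(-3/4)*log(1 - δ/(1)): each positive loop around 1 adds 2*pi*i to the log, so winding +1 contributes (-3/4)*(1)*2*pi*i = -(3/2)*pi*i.
Summing the contributions at δ = -1/2 gives -(3/2)*pi*i.


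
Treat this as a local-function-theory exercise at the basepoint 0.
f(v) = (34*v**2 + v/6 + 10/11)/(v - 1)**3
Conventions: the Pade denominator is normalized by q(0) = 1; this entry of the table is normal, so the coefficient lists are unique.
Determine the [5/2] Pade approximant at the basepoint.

The Pade approximant has numerator coefficients [-10/11, -859374547/1203038562, -62033029375/1804557843, -12406605875/601519281, -12406605875/1203038562, -12406605875/3609115686]; denominator coefficients [1, -131107307/54683571, 27260987/18227857].

Taylor coefficients needed (expand at 0): a_0 = -10/11, a_1 = -191/66, a_2 = -879/22, a_3 = -1233/11, a_4 = -7237/33, a_5 = -7955/22, a_6 = -11857/22, a_7 = -24796/33.
Write the denominator as Q(v) = 1 + q1*v + q2*v^2. Requiring Q*f - P = O(v^8) with deg P <= 5 kills the coefficients of v^6..v^7 in Q*f:
  v^6: a_6 + q1*a_5 + q2*a_4 = 0, i.e. -11857/22 + (-7955/22)*q1 + (-7237/33)*q2 = 0.
  v^7: a_7 + q1*a_6 + q2*a_5 = 0, i.e. -24796/33 + (-11857/22)*q1 + (-7955/22)*q2 = 0.
Solving this linear system: q1 = -131107307/54683571, q2 = 27260987/18227857.
The numerator is Q*f truncated at degree 5: P0 = a_0 = -10/11; P1 = a_1 + q1*a_0 = -859374547/1203038562; P2 = a_2 + q1*a_1 + q2*a_0 = -62033029375/1804557843; P3 = a_3 + q1*a_2 + q2*a_1 = -12406605875/601519281; P4 = a_4 + q1*a_3 + q2*a_2 = -12406605875/1203038562; P5 = a_5 + q1*a_4 + q2*a_3 = -12406605875/3609115686.


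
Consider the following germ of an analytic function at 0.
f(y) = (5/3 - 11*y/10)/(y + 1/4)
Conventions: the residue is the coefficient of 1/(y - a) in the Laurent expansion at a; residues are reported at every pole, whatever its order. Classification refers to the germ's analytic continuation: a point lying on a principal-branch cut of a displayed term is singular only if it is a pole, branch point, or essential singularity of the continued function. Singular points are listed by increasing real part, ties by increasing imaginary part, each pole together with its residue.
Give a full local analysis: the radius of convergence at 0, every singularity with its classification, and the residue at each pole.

Denominator factor (y + 1/4): pole of order 1 at -1/4, modulus 1/4.
The radius of convergence is the smallest modulus among the singular points: 1/4.
At the order-1 pole -1/4 set g(y) = (y - (-1/4))*f(y) = 5/3 - 11*y/10.
Simple pole: residue = g(a) at a = -1/4, which is 233/120.

Radius of convergence at 0: 1/4.
At -1/4: a pole of order 1; residue 233/120.


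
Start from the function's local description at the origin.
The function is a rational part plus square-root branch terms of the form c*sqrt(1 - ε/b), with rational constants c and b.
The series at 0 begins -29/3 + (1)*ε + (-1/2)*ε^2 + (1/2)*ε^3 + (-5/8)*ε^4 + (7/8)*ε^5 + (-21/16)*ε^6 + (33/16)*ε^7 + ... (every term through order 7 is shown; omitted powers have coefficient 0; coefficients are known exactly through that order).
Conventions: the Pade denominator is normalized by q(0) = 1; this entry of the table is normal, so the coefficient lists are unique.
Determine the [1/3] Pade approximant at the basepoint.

The Pade approximant has numerator coefficients [-29/3, -99631/8220]; denominator coefficients [1, 3719/2740, 243/2740, -51/5480].

Taylor coefficients needed (read off): a_0 = -29/3, a_1 = 1, a_2 = -1/2, a_3 = 1/2, a_4 = -5/8.
Write the denominator as Q(ε) = 1 + q1*ε + q2*ε^2 + q3*ε^3. Requiring Q*f - P = O(ε^5) with deg P <= 1 kills the coefficients of ε^2..ε^4 in Q*f:
  ε^2: a_2 + q1*a_1 + q2*a_0 = 0, i.e. -1/2 + (1)*q1 + (-29/3)*q2 = 0.
  ε^3: a_3 + q1*a_2 + q2*a_1 + q3*a_0 = 0, i.e. 1/2 + (-1/2)*q1 + (1)*q2 + (-29/3)*q3 = 0.
  ε^4: a_4 + q1*a_3 + q2*a_2 + q3*a_1 = 0, i.e. -5/8 + (1/2)*q1 + (-1/2)*q2 + (1)*q3 = 0.
Solving this linear system: q1 = 3719/2740, q2 = 243/2740, q3 = -51/5480.
The numerator is Q*f truncated at degree 1: P0 = a_0 = -29/3; P1 = a_1 + q1*a_0 = -99631/8220.


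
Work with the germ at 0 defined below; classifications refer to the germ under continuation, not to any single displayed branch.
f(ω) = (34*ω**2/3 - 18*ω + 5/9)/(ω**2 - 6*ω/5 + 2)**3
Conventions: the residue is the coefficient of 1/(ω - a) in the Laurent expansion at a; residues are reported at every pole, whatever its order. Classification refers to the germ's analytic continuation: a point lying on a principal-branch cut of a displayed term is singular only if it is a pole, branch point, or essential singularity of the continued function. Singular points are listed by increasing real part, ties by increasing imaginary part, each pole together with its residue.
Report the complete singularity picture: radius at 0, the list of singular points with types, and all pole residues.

Denominator factor (ω**2 - 6*ω/5 + 2)^3: discriminant -164/25, complex-conjugate roots (3/5) + ((1/5)*sqrt(41))*i and (3/5) - ((1/5)*sqrt(41))*i; poles of order 3, moduli sqrt(2) and sqrt(2).
The radius of convergence is the smallest modulus among the singular points: sqrt(2).
The factor ω**2 - 6*ω/5 + 2 splits as (ω - a)(ω - a') with a = (3/5) - ((1/5)*sqrt(41))*i, a' = (3/5) + ((1/5)*sqrt(41))*i. At the order-3 pole a set g(ω) = (ω - a)^3*f(ω) = [34*ω**2/3 - 18*ω + 5/9] / (ω - a')^3.
Order-3 pole: residue = g''(a)/2; g''((3/5) - ((1/5)*sqrt(41))*i) = ((875/1654104)*sqrt(41))*i, so the residue is ((875/3308208)*sqrt(41))*i.
The factor ω**2 - 6*ω/5 + 2 splits as (ω - a)(ω - a') with a = (3/5) + ((1/5)*sqrt(41))*i, a' = (3/5) - ((1/5)*sqrt(41))*i. At the order-3 pole a set g(ω) = (ω - a)^3*f(ω) = [34*ω**2/3 - 18*ω + 5/9] / (ω - a')^3.
Order-3 pole: residue = g''(a)/2; g''((3/5) + ((1/5)*sqrt(41))*i) = -((875/1654104)*sqrt(41))*i, so the residue is -((875/3308208)*sqrt(41))*i.
List the singular points by increasing real part (a conjugate pair: the negative imaginary part first).

Radius of convergence at 0: sqrt(2).
At (3/5) - ((1/5)*sqrt(41))*i: a pole of order 3; residue ((875/3308208)*sqrt(41))*i.
At (3/5) + ((1/5)*sqrt(41))*i: a pole of order 3; residue -((875/3308208)*sqrt(41))*i.


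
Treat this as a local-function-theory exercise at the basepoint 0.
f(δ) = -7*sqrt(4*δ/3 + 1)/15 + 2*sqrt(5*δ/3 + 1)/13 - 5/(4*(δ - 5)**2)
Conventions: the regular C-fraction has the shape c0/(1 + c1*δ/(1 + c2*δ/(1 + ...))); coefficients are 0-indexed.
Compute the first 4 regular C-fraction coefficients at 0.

Taylor coefficients (expand at 0): a_0 = -283/780, a_1 = -1187/5850, a_2 = 1943/43875, a_3 = -138049/5265000.
c0 = a_0 = -283/780. Peel one level at a time: if S = 1 + c*δ/S' with S'(0) = 1, then c is the δ-coefficient of S and S' = c*δ/(S - 1).
S_1 = c0/f = 1 + (-2374/4245)*δ + (2611784/6006675)*δ^2 + ...; c1 = -2374/4245.
S_2 = c1*δ/(S_1 - 1) = 1 + (1305892/1679605)*δ + (-103460179/1268072100)*δ^2 + ...; c2 = 1305892/1679605.
S_3 = c2*δ/(S_2 - 1) = 1 + (29279230657/279016884720)*δ + ...; c3 = 29279230657/279016884720.

The regular C-fraction coefficients are [-283/780, -2374/4245, 1305892/1679605, 29279230657/279016884720].


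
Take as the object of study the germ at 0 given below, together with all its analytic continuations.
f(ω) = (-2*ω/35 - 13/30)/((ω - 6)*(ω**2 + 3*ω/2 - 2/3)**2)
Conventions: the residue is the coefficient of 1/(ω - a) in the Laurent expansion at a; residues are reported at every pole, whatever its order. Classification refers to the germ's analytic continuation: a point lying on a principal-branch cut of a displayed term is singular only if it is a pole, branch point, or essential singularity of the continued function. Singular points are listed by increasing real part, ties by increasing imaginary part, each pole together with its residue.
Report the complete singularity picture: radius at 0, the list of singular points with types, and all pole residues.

Radius of convergence at 0: -3/4 + (1/12)*sqrt(177).
At -3/4 - (1/12)*sqrt(177): a pole of order 2; residue 489/2476460 + (6476439/8620557260)*sqrt(177).
At -3/4 + (1/12)*sqrt(177): a pole of order 2; residue 489/2476460 - (6476439/8620557260)*sqrt(177).
At 6: a pole of order 1; residue -489/1238230.

Denominator factor (ω - 6): pole of order 1 at 6, modulus 6.
Denominator factor (ω**2 + 3*ω/2 - 2/3)^2: discriminant 59/12, real irrational roots -3/4 + (1/12)*sqrt(177) and -3/4 - (1/12)*sqrt(177); poles of order 2, moduli -3/4 + (1/12)*sqrt(177) and 3/4 + (1/12)*sqrt(177).
The radius of convergence is the smallest modulus among the singular points: -3/4 + (1/12)*sqrt(177).
The factor ω**2 + 3*ω/2 - 2/3 splits as (ω - a)(ω - a') with a = -3/4 - (1/12)*sqrt(177), a' = -3/4 + (1/12)*sqrt(177). At the order-2 pole a set g(ω) = (ω - a)^2*f(ω) = [(-2*ω/35 - 13/30)/(ω - 6)] / (ω - a')^2.
Order-2 pole: residue = g'(a); g'(-3/4 - (1/12)*sqrt(177)) = 489/2476460 + (6476439/8620557260)*sqrt(177), so the residue is 489/2476460 + (6476439/8620557260)*sqrt(177).
The factor ω**2 + 3*ω/2 - 2/3 splits as (ω - a)(ω - a') with a = -3/4 + (1/12)*sqrt(177), a' = -3/4 - (1/12)*sqrt(177). At the order-2 pole a set g(ω) = (ω - a)^2*f(ω) = [(-2*ω/35 - 13/30)/(ω - 6)] / (ω - a')^2.
Order-2 pole: residue = g'(a); g'(-3/4 + (1/12)*sqrt(177)) = 489/2476460 - (6476439/8620557260)*sqrt(177), so the residue is 489/2476460 - (6476439/8620557260)*sqrt(177).
At the order-1 pole 6 set g(ω) = (ω - (6))*f(ω) = (-2*ω/35 - 13/30)/(ω**2 + 3*ω/2 - 2/3)**2.
Simple pole: residue = g(a) at a = 6, which is -489/1238230.
List the singular points by increasing real part (a conjugate pair: the negative imaginary part first).


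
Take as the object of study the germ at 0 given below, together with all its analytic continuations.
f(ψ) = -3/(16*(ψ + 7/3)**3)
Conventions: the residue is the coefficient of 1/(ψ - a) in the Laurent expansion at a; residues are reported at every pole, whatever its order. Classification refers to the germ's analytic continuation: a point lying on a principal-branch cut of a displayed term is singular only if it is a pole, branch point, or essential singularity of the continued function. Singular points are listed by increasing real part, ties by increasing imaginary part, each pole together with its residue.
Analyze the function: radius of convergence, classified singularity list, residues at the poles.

Radius of convergence at 0: 7/3.
At -7/3: a pole of order 3; residue 0.

Denominator factor (ψ + 7/3)^3: pole of order 3 at -7/3, modulus 7/3.
The radius of convergence is the smallest modulus among the singular points: 7/3.
At the order-3 pole -7/3 set g(ψ) = (ψ - (-7/3))^3*f(ψ) = -3/16.
Order-3 pole: residue = g''(a)/2; g''(-7/3) = 0, so the residue is 0.


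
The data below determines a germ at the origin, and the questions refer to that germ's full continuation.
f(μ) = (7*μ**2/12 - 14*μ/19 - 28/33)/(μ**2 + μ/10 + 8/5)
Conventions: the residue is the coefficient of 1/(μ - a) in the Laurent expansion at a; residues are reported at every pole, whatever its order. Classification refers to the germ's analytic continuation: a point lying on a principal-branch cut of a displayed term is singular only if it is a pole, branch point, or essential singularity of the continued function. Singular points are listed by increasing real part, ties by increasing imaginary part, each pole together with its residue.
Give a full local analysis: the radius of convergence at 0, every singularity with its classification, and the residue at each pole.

Radius of convergence at 0: (2/5)*sqrt(10).
At (-1/20) - ((3/20)*sqrt(71))*i: a pole of order 1; residue (-1813/4560) - ((873817/10684080)*sqrt(71))*i.
At (-1/20) + ((3/20)*sqrt(71))*i: a pole of order 1; residue (-1813/4560) + ((873817/10684080)*sqrt(71))*i.

Denominator factor (μ**2 + μ/10 + 8/5): discriminant -639/100, complex-conjugate roots (-1/20) + ((3/20)*sqrt(71))*i and (-1/20) - ((3/20)*sqrt(71))*i; poles of order 1, moduli (2/5)*sqrt(10) and (2/5)*sqrt(10).
The radius of convergence is the smallest modulus among the singular points: (2/5)*sqrt(10).
The factor μ**2 + μ/10 + 8/5 splits as (μ - a)(μ - a') with a = (-1/20) - ((3/20)*sqrt(71))*i, a' = (-1/20) + ((3/20)*sqrt(71))*i. At the order-1 pole a set g(μ) = (μ - a)*f(μ) = [7*μ**2/12 - 14*μ/19 - 28/33] / (μ - a').
Simple pole: residue = g(a) at a = (-1/20) - ((3/20)*sqrt(71))*i, which is (-1813/4560) - ((873817/10684080)*sqrt(71))*i.
The factor μ**2 + μ/10 + 8/5 splits as (μ - a)(μ - a') with a = (-1/20) + ((3/20)*sqrt(71))*i, a' = (-1/20) - ((3/20)*sqrt(71))*i. At the order-1 pole a set g(μ) = (μ - a)*f(μ) = [7*μ**2/12 - 14*μ/19 - 28/33] / (μ - a').
Simple pole: residue = g(a) at a = (-1/20) + ((3/20)*sqrt(71))*i, which is (-1813/4560) + ((873817/10684080)*sqrt(71))*i.
List the singular points by increasing real part (a conjugate pair: the negative imaginary part first).


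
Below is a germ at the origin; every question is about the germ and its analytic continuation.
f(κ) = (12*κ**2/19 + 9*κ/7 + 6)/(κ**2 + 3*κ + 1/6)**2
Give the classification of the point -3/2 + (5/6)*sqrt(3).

The point is a pole of order 2.

The denominator factor κ**2 + 3*κ + 1/6 vanishes at -3/2 + (5/6)*sqrt(3) and appears to the power 2; the numerator there equals 1811/266 - (135/266)*sqrt(3), nonzero, and no other factor vanishes.
Hence a pole whose order is the multiplicity, 2.


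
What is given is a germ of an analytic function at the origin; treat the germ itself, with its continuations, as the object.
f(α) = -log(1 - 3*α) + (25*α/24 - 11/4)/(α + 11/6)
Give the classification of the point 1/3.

The point is a logarithmic branch point.

The term (-1)*log(1 - α/(1/3)) has argument 1 - 1/3/(1/3) = 0 at 1/3: a logarithmic (infinitely-sheeted) branch point; the remaining terms are analytic or single-valued there.


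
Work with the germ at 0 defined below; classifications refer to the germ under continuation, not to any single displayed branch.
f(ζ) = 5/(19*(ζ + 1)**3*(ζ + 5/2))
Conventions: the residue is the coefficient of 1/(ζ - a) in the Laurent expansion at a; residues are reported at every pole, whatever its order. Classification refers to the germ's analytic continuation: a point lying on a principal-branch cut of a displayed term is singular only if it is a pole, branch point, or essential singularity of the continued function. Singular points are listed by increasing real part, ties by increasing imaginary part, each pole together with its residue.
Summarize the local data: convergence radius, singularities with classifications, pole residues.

Radius of convergence at 0: 1.
At -5/2: a pole of order 1; residue -40/513.
At -1: a pole of order 3; residue 40/513.

Denominator factor (ζ + 1)^3: pole of order 3 at -1, modulus 1.
Denominator factor (ζ + 5/2): pole of order 1 at -5/2, modulus 5/2.
The radius of convergence is the smallest modulus among the singular points: 1.
At the order-1 pole -5/2 set g(ζ) = (ζ - (-5/2))*f(ζ) = 5/(19*(ζ + 1)**3).
Simple pole: residue = g(a) at a = -5/2, which is -40/513.
At the order-3 pole -1 set g(ζ) = (ζ - (-1))^3*f(ζ) = 5/(19*(ζ + 5/2)).
Order-3 pole: residue = g''(a)/2; g''(-1) = 80/513, so the residue is 40/513.
List the singular points by increasing real part (a conjugate pair: the negative imaginary part first).


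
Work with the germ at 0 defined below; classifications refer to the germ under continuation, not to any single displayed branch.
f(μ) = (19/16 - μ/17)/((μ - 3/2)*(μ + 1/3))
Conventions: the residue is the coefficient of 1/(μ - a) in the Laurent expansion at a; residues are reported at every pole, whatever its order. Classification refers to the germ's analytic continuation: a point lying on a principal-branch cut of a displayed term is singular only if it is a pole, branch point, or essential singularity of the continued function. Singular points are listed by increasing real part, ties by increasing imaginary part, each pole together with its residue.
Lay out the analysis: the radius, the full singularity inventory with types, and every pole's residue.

Denominator factor (μ + 1/3): pole of order 1 at -1/3, modulus 1/3.
Denominator factor (μ - 3/2): pole of order 1 at 3/2, modulus 3/2.
The radius of convergence is the smallest modulus among the singular points: 1/3.
At the order-1 pole -1/3 set g(μ) = (μ - (-1/3))*f(μ) = (19/16 - μ/17)/(μ - 3/2).
Simple pole: residue = g(a) at a = -1/3, which is -985/1496.
At the order-1 pole 3/2 set g(μ) = (μ - (3/2))*f(μ) = (19/16 - μ/17)/(μ + 1/3).
Simple pole: residue = g(a) at a = 3/2, which is 897/1496.
List the singular points by increasing real part (a conjugate pair: the negative imaginary part first).

Radius of convergence at 0: 1/3.
At -1/3: a pole of order 1; residue -985/1496.
At 3/2: a pole of order 1; residue 897/1496.


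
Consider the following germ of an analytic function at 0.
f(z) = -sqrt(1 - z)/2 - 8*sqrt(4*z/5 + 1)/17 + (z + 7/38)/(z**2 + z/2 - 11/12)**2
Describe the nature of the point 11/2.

The point is a regular point.

Denominator factors: z**2 + z/2 - 11/12 = 385/12 at z = 11/2 — none vanishes.
Branch term sqrt(1 - z/(-5/4)): argument at 11/2 is 27/5, nonzero, so 11/2 is not its branch point (a point on a principal cut is still regular for the continued germ).
Branch term sqrt(1 - z/(1)): argument at 11/2 is -9/2, nonzero, so 11/2 is not its branch point (a point on a principal cut is still regular for the continued germ).
So the germ continues analytically to 11/2.


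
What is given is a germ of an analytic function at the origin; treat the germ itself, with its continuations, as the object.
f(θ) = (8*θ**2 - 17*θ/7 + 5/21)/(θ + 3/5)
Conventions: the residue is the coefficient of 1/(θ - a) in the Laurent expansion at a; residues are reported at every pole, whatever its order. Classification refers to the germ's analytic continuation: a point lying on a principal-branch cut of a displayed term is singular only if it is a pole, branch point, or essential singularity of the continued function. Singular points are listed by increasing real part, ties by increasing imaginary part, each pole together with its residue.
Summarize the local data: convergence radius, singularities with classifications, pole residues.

Radius of convergence at 0: 3/5.
At -3/5: a pole of order 1; residue 2402/525.

Denominator factor (θ + 3/5): pole of order 1 at -3/5, modulus 3/5.
The radius of convergence is the smallest modulus among the singular points: 3/5.
At the order-1 pole -3/5 set g(θ) = (θ - (-3/5))*f(θ) = 8*θ**2 - 17*θ/7 + 5/21.
Simple pole: residue = g(a) at a = -3/5, which is 2402/525.


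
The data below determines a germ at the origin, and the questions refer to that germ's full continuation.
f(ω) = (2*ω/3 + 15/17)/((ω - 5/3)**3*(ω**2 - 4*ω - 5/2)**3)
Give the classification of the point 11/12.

Denominator factors: ω**2 - 4*ω - 5/2 = -767/144 at ω = 11/12; ω - 5/3 = -3/4 at ω = 11/12 — none vanishes.
So the germ continues analytically to 11/12.

The point is a regular point.


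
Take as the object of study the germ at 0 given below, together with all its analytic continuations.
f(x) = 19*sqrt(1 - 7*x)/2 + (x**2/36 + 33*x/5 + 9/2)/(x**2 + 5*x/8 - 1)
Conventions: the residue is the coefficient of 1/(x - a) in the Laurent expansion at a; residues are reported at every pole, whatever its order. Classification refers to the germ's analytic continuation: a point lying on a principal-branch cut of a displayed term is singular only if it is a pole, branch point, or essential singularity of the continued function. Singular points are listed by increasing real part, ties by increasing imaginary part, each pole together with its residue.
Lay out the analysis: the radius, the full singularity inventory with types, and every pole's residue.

Radius of convergence at 0: 1/7.
At -5/16 - (1/16)*sqrt(281): a pole of order 1; residue 9479/2880 - (1265/17984)*sqrt(281).
At 1/7: an algebraic (square-root) branch point.
At -5/16 + (1/16)*sqrt(281): a pole of order 1; residue 9479/2880 + (1265/17984)*sqrt(281).

Denominator factor (x**2 + 5*x/8 - 1): discriminant 281/64, real irrational roots -5/16 + (1/16)*sqrt(281) and -5/16 - (1/16)*sqrt(281); poles of order 1, moduli -5/16 + (1/16)*sqrt(281) and 5/16 + (1/16)*sqrt(281).
Branch term (19/2)*sqrt(1 - x/(1/7)): its argument vanishes at x = 1/7, a square-root branch point, modulus 1/7.
The radius of convergence is the smallest modulus among the singular points: 1/7.
The branch term is analytic at -5/16 - (1/16)*sqrt(281) and contributes nothing to the residue; only the rational part matters.
The factor x**2 + 5*x/8 - 1 splits as (x - a)(x - a') with a = -5/16 - (1/16)*sqrt(281), a' = -5/16 + (1/16)*sqrt(281). At the order-1 pole a set g(x) = (x - a)*(rational part) = [x**2/36 + 33*x/5 + 9/2] / (x - a').
Simple pole: residue = g(a) at a = -5/16 - (1/16)*sqrt(281), which is 9479/2880 - (1265/17984)*sqrt(281).
The branch term is analytic at -5/16 + (1/16)*sqrt(281) and contributes nothing to the residue; only the rational part matters.
The factor x**2 + 5*x/8 - 1 splits as (x - a)(x - a') with a = -5/16 + (1/16)*sqrt(281), a' = -5/16 - (1/16)*sqrt(281). At the order-1 pole a set g(x) = (x - a)*(rational part) = [x**2/36 + 33*x/5 + 9/2] / (x - a').
Simple pole: residue = g(a) at a = -5/16 + (1/16)*sqrt(281), which is 9479/2880 + (1265/17984)*sqrt(281).
List the singular points by increasing real part (a conjugate pair: the negative imaginary part first).


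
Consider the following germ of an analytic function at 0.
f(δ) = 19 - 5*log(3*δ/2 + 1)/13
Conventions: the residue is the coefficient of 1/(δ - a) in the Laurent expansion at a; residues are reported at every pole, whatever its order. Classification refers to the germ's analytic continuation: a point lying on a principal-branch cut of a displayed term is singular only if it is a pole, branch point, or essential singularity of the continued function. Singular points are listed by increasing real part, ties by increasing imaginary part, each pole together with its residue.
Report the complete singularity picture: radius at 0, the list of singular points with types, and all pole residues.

Radius of convergence at 0: 2/3.
At -2/3: a logarithmic branch point.

Branch term (-5/13)*log(1 - δ/(-2/3)): its argument vanishes at δ = -2/3, a logarithmic branch point, modulus 2/3.
The radius of convergence is the smallest modulus among the singular points: 2/3.


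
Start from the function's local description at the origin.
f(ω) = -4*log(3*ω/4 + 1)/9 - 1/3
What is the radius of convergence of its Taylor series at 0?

The radius of convergence is 4/3.

Branch term (-4/9)*log(1 - ω/(-4/3)): its argument vanishes at ω = -4/3, a logarithmic branch point, modulus 4/3.
The radius of convergence is the smallest modulus among the singular points: 4/3.


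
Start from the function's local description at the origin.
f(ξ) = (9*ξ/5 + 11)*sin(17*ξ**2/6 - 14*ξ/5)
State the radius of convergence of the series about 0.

The factor sin(17*ξ**2/6 - 14*ξ/5) is entire and contributes no finite singular point.
The polynomial part has no poles.
No finite singular points: the Taylor series at 0 converges everywhere.

The radius of convergence is infinite.


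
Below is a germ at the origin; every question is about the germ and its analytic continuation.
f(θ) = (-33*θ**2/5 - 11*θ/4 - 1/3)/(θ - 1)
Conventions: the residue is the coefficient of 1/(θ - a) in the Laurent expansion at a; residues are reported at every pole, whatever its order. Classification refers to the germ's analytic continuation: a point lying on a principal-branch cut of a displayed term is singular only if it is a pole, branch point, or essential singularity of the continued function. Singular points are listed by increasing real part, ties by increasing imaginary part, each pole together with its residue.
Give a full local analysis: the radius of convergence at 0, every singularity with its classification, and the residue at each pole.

Radius of convergence at 0: 1.
At 1: a pole of order 1; residue -581/60.

Denominator factor (θ - 1): pole of order 1 at 1, modulus 1.
The radius of convergence is the smallest modulus among the singular points: 1.
At the order-1 pole 1 set g(θ) = (θ - (1))*f(θ) = -33*θ**2/5 - 11*θ/4 - 1/3.
Simple pole: residue = g(a) at a = 1, which is -581/60.


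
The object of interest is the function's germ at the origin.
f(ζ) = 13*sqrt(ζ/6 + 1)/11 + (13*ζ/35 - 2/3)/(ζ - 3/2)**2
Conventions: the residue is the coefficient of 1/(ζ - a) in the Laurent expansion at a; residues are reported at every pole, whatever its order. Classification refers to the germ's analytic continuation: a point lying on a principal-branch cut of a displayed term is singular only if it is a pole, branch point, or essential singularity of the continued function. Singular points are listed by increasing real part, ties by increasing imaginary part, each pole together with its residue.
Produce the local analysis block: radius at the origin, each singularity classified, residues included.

Radius of convergence at 0: 3/2.
At -6: an algebraic (square-root) branch point.
At 3/2: a pole of order 2; residue 13/35.

Denominator factor (ζ - 3/2)^2: pole of order 2 at 3/2, modulus 3/2.
Branch term (13/11)*sqrt(1 - ζ/(-6)): its argument vanishes at ζ = -6, a square-root branch point, modulus 6.
The radius of convergence is the smallest modulus among the singular points: 3/2.
The branch term is analytic at 3/2 and contributes nothing to the residue; only the rational part matters.
At the order-2 pole 3/2 set g(ζ) = (ζ - (3/2))^2*(rational part) = 13*ζ/35 - 2/3.
Order-2 pole: residue = g'(a); g'(3/2) = 13/35, so the residue is 13/35.
List the singular points by increasing real part (a conjugate pair: the negative imaginary part first).


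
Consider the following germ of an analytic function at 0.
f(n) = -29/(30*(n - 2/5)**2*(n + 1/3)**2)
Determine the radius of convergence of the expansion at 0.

The radius of convergence is 1/3.

Denominator factor (n - 2/5)^2: pole of order 2 at 2/5, modulus 2/5.
Denominator factor (n + 1/3)^2: pole of order 2 at -1/3, modulus 1/3.
The radius of convergence is the smallest modulus among the singular points: 1/3.


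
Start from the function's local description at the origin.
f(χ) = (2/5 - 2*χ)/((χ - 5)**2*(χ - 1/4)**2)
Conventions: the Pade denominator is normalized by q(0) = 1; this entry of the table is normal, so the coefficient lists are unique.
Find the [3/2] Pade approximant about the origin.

Taylor coefficients needed (expand at 0): a_0 = 32/125, a_1 = 544/625, a_2 = 7456/3125, a_3 = 78368/15625, a_4 = 29856/15625, a_5 = -25379808/390625.
Write the denominator as Q(χ) = 1 + q1*χ + q2*χ^2. Requiring Q*f - P = O(χ^6) with deg P <= 3 kills the coefficients of χ^4..χ^5 in Q*f:
  χ^4: a_4 + q1*a_3 + q2*a_2 = 0, i.e. 29856/15625 + (78368/15625)*q1 + (7456/3125)*q2 = 0.
  χ^5: a_5 + q1*a_4 + q2*a_3 = 0, i.e. -25379808/390625 + (29856/15625)*q1 + (78368/15625)*q2 = 0.
Solving this linear system: q1 = -3065958/383645, q2 = 30689229/1918225.
The numerator is Q*f truncated at degree 3: P0 = a_0 = 32/125; P1 = a_1 + q1*a_0 = -11274016/9591125; P2 = a_2 + q1*a_1 + q2*a_0 = -4549376/9591125; P3 = a_3 + q1*a_2 + q2*a_1 = -1213952/9591125.

The Pade approximant has numerator coefficients [32/125, -11274016/9591125, -4549376/9591125, -1213952/9591125]; denominator coefficients [1, -3065958/383645, 30689229/1918225].


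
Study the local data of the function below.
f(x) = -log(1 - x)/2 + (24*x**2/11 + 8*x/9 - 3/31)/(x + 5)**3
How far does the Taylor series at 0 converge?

Denominator factor (x + 5)^3: pole of order 3 at -5, modulus 5.
Branch term (-1/2)*log(1 - x/(1)): its argument vanishes at x = 1, a logarithmic branch point, modulus 1.
The radius of convergence is the smallest modulus among the singular points: 1.

The radius of convergence is 1.


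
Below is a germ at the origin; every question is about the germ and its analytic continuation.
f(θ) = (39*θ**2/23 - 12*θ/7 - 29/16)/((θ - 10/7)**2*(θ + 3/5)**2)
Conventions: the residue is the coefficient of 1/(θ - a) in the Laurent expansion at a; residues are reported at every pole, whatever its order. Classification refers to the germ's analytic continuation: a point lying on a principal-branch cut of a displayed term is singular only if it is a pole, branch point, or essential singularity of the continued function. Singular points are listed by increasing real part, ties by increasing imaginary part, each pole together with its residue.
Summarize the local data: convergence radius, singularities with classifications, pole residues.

Radius of convergence at 0: 3/5.
At -3/5: a pole of order 2; residue -62735225/65855624.
At 10/7: a pole of order 2; residue 62735225/65855624.

Denominator factor (θ - 10/7)^2: pole of order 2 at 10/7, modulus 10/7.
Denominator factor (θ + 3/5)^2: pole of order 2 at -3/5, modulus 3/5.
The radius of convergence is the smallest modulus among the singular points: 3/5.
At the order-2 pole -3/5 set g(θ) = (θ - (-3/5))^2*f(θ) = (39*θ**2/23 - 12*θ/7 - 29/16)/(θ - 10/7)**2.
Order-2 pole: residue = g'(a); g'(-3/5) = -62735225/65855624, so the residue is -62735225/65855624.
At the order-2 pole 10/7 set g(θ) = (θ - (10/7))^2*f(θ) = (39*θ**2/23 - 12*θ/7 - 29/16)/(θ + 3/5)**2.
Order-2 pole: residue = g'(a); g'(10/7) = 62735225/65855624, so the residue is 62735225/65855624.
List the singular points by increasing real part (a conjugate pair: the negative imaginary part first).
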